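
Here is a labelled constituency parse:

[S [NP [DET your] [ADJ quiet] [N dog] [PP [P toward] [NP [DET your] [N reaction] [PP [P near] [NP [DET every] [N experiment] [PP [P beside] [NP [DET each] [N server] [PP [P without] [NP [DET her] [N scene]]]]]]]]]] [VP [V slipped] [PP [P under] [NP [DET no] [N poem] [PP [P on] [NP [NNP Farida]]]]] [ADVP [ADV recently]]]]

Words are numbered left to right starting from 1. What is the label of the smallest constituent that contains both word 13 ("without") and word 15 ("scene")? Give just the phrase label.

PP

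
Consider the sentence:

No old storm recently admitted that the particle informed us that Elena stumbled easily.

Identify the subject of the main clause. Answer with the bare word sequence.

In the main clause the verb is "admitted"; the NP preceding it, "no old storm", is the subject.

no old storm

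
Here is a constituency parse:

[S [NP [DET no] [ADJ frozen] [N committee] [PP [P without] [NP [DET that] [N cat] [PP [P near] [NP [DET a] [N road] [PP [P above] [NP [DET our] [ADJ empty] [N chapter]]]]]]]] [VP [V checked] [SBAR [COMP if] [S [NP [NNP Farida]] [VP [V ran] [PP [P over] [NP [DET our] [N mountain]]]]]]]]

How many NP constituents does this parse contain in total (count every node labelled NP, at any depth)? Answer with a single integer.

Scanning left to right, an opening `[NP` appears at word positions 1, 5, 8, 11, 16, 19 — 6 in total.

6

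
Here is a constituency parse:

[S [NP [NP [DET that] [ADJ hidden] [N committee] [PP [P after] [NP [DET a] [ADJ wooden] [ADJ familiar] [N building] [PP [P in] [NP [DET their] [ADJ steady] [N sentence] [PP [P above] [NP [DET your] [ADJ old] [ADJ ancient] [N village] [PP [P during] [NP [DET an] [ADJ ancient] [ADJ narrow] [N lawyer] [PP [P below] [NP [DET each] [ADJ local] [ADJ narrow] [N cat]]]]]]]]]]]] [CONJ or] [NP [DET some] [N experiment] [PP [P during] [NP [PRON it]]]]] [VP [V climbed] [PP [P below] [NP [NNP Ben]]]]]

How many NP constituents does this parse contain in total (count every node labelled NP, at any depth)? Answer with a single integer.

10

Listing each NP by its span: [NP that hidden committee after a wooden familiar building in their steady sentence above your old ancient village during an ancient narrow lawyer below each local narrow cat or some experiment during it]; [NP that hidden committee after a wooden familiar building in their steady sentence above your old ancient village during an ancient narrow lawyer below each local narrow cat]; [NP a wooden familiar building in their steady sentence above your old ancient village during an ancient narrow lawyer below each local narrow cat]; [NP their steady sentence above your old ancient village during an ancient narrow lawyer below each local narrow cat]; [NP your old ancient village during an ancient narrow lawyer below each local narrow cat]; [NP an ancient narrow lawyer below each local narrow cat] … — that makes 10.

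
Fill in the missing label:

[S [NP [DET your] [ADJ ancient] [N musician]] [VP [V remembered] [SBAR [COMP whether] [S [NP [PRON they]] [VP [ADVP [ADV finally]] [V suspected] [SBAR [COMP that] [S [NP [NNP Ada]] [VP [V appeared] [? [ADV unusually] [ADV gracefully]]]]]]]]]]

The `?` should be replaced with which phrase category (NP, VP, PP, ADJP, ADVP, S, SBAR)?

A constituent whose immediate children are ADV 'unusually', ADV 'gracefully' is an adverb phrase: ADVP.

ADVP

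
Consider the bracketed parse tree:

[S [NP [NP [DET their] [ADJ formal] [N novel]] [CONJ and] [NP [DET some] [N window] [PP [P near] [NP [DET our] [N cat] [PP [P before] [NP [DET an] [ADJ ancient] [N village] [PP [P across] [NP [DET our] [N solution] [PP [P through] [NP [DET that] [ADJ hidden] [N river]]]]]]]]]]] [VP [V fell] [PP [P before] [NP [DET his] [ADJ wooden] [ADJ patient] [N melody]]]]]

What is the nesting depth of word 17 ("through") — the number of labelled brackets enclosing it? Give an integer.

Counting open brackets not yet closed at "through": [S [NP [NP [PP [NP [PP [NP [PP [NP [PP [P = 11.

11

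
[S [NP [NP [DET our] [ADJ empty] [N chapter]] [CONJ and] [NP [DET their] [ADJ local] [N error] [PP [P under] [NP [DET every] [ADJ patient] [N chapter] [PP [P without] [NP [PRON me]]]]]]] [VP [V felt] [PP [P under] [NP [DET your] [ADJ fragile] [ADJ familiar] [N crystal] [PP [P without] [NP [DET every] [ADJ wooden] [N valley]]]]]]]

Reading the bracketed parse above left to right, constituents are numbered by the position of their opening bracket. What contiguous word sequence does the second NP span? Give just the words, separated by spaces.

The NP opening brackets appear, in order, over: "our empty chapter and their local error under every patient chapter without me"; "our empty chapter"; "their local error under every patient chapter without me"; "every patient chapter without me"; "me"; "your fragile familiar crystal without every wooden valley"; "every wooden valley". The second one spans "our empty chapter".

our empty chapter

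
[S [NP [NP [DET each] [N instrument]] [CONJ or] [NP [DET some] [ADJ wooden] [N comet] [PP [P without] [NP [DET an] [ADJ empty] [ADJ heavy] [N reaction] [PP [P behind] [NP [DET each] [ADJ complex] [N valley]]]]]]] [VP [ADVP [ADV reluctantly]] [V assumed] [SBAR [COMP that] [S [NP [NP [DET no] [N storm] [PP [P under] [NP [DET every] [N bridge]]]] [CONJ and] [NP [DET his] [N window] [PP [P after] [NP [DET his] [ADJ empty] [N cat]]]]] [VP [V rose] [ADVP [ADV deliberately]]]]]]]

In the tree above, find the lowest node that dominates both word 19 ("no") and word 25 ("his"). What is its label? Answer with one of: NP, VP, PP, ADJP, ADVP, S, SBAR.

NP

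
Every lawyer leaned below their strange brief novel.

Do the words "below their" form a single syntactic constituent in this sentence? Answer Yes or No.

No

The sequence begins inside the preposition "below" and ends inside the noun phrase "their strange brief novel"; it crosses a phrase boundary, so no single node in the tree spans exactly those words.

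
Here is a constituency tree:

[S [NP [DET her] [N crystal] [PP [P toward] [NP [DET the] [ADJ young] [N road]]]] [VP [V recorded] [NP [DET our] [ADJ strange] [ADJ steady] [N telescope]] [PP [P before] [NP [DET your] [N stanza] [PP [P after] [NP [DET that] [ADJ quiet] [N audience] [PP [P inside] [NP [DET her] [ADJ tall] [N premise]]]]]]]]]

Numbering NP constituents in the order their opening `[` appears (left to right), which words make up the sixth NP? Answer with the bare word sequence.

her tall premise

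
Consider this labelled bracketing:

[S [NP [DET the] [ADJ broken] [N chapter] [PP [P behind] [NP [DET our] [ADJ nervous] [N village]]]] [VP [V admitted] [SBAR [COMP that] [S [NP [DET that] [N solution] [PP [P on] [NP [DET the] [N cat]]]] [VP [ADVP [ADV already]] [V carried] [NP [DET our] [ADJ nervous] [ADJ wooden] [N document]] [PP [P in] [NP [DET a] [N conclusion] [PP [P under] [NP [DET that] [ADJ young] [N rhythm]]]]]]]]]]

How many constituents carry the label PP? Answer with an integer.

4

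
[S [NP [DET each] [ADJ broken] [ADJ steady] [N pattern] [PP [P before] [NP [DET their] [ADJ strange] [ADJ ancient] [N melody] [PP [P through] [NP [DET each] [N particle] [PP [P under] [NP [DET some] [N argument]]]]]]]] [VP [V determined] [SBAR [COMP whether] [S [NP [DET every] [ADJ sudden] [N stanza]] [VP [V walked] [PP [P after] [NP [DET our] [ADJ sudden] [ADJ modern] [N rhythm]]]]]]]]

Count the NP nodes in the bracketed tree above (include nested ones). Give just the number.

6

Scanning left to right, an opening `[NP` appears at word positions 1, 6, 11, 14, 18, 23 — 6 in total.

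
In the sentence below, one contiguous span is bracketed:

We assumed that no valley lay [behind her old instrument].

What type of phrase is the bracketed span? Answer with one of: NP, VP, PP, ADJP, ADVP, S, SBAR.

The bracketed span "behind her old instrument" is headed by "behind", making it a prepositional phrase (PP).

PP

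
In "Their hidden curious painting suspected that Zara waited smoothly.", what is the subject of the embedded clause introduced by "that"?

Zara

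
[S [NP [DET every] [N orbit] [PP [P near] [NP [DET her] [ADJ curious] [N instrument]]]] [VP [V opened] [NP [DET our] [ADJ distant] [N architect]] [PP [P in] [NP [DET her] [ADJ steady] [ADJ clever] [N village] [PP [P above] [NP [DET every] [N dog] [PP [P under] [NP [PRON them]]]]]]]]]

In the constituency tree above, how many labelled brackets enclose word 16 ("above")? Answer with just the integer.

6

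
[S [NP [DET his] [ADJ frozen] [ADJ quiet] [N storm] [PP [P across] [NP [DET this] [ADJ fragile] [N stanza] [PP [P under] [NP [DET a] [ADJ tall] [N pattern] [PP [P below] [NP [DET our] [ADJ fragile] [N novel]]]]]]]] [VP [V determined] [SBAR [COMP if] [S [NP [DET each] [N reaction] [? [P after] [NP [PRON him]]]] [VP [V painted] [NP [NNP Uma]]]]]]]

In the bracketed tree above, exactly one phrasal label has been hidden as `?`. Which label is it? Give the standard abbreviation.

PP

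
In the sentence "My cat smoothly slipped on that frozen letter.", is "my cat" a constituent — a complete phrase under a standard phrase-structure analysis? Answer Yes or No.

These words form the whole noun phrase headed by "cat", so yes — one constituent.

Yes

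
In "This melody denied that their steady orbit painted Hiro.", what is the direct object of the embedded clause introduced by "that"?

The verb of the embedded clause introduced by "that" is "painted"; its direct object is the NP "Hiro".

Hiro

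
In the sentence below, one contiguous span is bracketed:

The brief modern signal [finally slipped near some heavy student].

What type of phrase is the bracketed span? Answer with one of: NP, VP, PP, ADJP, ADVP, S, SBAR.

The bracketed span "finally slipped near some heavy student" is headed by "slipped", making it a verb phrase (VP).

VP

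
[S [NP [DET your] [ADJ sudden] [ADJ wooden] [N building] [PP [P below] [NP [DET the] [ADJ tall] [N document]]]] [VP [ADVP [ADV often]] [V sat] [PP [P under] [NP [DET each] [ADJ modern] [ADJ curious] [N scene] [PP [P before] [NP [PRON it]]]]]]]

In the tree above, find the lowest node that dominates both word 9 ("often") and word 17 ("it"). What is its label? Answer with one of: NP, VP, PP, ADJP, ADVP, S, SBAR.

Both words fall inside [VP often sat under each modern curious scene before it] (words 9–17), and no smaller constituent contains them both. Label: VP.

VP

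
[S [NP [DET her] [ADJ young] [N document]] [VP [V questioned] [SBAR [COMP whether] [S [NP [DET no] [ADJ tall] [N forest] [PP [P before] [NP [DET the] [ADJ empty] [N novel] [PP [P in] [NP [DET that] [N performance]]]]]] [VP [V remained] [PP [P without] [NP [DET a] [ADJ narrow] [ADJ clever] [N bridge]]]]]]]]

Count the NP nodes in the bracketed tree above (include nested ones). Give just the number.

5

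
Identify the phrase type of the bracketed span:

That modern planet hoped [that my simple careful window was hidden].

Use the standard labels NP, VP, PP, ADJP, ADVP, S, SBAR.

SBAR

The bracketed span "that my simple careful window was hidden" is headed by "that", making it a subordinate clause (SBAR).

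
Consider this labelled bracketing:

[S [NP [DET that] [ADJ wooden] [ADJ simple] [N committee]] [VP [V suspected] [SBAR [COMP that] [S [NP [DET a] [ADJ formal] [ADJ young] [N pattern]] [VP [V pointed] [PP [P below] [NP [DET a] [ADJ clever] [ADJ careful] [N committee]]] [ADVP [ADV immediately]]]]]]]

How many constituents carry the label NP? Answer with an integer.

3

Scanning left to right, an opening `[NP` appears at word positions 1, 7, 13 — 3 in total.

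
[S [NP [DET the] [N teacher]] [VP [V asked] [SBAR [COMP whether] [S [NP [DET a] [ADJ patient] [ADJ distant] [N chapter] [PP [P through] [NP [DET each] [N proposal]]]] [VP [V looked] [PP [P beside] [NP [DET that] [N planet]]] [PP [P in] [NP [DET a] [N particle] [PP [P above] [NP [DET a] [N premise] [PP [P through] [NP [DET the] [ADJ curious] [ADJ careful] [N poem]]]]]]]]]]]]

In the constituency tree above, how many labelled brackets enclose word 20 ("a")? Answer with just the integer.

10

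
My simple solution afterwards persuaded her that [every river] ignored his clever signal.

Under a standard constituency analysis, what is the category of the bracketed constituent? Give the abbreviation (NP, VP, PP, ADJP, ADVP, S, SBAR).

NP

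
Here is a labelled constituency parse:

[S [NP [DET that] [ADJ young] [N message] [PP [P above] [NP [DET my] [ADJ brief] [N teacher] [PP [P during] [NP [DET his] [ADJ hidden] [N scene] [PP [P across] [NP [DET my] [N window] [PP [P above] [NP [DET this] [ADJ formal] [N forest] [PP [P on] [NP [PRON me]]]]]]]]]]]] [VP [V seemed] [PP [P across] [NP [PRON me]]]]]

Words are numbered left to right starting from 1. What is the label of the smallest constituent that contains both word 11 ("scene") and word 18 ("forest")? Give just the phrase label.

NP

Both words fall inside [NP his hidden scene across my window above this formal forest on me] (words 9–20), and no smaller constituent contains them both. Label: NP.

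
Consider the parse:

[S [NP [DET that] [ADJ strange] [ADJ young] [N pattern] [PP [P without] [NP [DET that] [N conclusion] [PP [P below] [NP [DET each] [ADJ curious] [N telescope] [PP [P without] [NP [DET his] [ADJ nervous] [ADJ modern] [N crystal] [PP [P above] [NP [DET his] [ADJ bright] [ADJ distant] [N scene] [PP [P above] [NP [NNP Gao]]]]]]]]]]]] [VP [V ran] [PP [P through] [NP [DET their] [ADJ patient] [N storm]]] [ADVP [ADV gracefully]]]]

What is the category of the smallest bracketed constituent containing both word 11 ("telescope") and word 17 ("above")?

NP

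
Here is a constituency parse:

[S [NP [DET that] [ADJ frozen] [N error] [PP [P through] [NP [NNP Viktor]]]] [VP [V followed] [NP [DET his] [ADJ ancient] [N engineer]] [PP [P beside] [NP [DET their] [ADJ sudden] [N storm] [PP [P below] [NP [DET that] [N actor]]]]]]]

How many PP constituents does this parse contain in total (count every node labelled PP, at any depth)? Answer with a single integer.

3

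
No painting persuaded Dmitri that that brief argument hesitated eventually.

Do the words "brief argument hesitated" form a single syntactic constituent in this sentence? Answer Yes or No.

"brief" belongs to the noun phrase "that brief argument" while "hesitated" belongs to the verb phrase "hesitated eventually"; a span that runs across that boundary is not a single phrase.

No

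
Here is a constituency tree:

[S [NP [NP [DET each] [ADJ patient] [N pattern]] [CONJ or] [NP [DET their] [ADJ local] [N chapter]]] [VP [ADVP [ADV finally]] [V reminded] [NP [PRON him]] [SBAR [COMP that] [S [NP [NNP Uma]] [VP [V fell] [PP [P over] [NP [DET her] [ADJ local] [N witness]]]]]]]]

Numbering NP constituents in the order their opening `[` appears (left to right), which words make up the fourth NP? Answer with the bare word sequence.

him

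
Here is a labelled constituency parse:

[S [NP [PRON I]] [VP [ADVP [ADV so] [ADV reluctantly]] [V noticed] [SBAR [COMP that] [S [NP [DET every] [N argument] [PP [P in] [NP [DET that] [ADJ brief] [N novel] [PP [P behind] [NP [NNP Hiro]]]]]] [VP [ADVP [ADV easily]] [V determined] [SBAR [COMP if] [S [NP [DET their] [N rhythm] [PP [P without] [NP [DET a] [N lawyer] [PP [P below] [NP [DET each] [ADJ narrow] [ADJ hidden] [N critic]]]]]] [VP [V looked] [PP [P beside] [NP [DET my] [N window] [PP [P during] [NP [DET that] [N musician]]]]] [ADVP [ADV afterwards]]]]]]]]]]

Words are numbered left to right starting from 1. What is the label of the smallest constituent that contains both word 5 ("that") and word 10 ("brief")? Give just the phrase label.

Both words fall inside [SBAR that every argument in that brief novel behind Hiro easily determined if their rhythm without a lawyer below each narrow hidden critic looked beside my window during that musician afterwards] (words 5–34), and no smaller constituent contains them both. Label: SBAR.

SBAR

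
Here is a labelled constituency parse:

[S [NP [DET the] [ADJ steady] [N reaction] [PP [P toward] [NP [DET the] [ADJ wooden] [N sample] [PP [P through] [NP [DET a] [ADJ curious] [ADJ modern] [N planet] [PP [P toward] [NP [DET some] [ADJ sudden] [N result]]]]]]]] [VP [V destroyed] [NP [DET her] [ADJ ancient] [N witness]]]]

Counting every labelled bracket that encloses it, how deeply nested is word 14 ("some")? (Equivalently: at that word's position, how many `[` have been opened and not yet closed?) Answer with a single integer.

9

Counting open brackets not yet closed at "some": [S [NP [PP [NP [PP [NP [PP [NP [DET = 9.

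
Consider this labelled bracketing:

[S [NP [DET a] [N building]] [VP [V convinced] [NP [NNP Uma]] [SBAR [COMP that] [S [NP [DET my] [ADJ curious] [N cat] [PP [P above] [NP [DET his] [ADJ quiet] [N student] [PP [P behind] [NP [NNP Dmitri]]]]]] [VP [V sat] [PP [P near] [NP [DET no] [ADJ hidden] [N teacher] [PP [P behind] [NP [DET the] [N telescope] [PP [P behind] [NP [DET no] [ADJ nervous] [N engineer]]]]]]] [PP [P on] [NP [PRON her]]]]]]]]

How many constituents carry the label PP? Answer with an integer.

Listing each PP by its span: [PP above his quiet student behind Dmitri]; [PP behind Dmitri]; [PP near no hidden teacher behind the telescope behind no nervous engineer]; [PP behind the telescope behind no nervous engineer]; [PP behind no nervous engineer]; [PP on her] — that makes 6.

6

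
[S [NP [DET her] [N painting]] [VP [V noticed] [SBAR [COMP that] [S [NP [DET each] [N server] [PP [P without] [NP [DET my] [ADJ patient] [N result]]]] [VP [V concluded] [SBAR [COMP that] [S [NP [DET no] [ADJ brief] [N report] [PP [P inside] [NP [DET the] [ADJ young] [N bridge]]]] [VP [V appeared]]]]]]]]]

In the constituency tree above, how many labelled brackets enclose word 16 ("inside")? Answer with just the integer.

Path from the root down to the word: S → VP → SBAR → S → VP → SBAR → S → NP → PP → P. That is 10 enclosing brackets.

10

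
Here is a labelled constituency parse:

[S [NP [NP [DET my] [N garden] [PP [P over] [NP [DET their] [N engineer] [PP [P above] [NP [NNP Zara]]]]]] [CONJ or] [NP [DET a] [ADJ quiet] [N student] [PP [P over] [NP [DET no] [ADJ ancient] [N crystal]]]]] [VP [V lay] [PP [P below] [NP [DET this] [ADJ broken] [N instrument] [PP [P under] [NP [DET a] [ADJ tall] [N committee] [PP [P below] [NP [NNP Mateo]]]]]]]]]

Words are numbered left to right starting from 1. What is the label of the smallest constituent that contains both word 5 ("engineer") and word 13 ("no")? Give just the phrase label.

NP

Word 5 lies under S → NP → NP → PP → NP → N; word 13 lies under S → NP → NP → PP → NP → DET. The lowest shared node is the NP.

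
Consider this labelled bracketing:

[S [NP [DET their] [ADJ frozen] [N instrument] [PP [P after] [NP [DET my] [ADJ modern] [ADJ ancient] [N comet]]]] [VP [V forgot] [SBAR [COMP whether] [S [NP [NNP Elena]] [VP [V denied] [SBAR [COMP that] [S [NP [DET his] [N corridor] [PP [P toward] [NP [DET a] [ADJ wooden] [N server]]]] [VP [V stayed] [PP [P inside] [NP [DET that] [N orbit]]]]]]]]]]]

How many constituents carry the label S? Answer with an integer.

Scanning left to right, an opening `[S` appears at word positions 1, 11, 14 — 3 in total.

3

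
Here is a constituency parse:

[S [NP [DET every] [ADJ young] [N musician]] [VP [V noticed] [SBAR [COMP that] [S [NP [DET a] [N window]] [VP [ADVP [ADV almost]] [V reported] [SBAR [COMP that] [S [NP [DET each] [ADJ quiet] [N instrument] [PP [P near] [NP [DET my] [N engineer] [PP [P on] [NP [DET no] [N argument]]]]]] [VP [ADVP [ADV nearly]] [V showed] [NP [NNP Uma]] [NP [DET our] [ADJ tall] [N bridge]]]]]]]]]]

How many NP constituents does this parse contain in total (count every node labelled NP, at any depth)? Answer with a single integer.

The NP constituents are: [NP every young musician]; [NP a window]; [NP each quiet instrument near my engineer on no argument]; [NP my engineer on no argument]; [NP no argument]; [NP Uma] …. Total: 7.

7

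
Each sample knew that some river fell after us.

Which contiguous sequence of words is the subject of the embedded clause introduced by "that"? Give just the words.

some river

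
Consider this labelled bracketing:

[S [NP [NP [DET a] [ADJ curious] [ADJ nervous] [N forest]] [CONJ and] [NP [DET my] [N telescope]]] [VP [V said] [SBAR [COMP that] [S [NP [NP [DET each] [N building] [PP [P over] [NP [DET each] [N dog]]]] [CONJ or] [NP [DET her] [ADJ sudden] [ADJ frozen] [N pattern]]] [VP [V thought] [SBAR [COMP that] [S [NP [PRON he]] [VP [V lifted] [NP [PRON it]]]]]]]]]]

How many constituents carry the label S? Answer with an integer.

The S constituents are: [S a curious nervous forest and my telescope said that each building over each dog or her sudden frozen pattern thought that he lifted it]; [S each building over each dog or her sudden frozen pattern thought that he lifted it]; [S he lifted it]. Total: 3.

3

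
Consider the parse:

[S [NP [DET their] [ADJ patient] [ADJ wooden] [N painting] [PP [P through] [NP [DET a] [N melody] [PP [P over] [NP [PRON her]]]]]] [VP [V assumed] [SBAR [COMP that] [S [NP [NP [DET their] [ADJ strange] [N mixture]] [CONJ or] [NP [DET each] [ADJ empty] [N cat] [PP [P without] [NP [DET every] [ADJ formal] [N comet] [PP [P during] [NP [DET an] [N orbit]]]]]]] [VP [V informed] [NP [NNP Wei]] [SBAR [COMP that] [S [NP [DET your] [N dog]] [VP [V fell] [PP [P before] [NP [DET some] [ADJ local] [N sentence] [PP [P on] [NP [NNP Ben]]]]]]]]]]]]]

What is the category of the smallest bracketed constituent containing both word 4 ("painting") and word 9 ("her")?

NP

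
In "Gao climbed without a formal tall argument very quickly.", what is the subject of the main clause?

In the main clause the verb is "climbed"; the NP preceding it, "Gao", is the subject.

Gao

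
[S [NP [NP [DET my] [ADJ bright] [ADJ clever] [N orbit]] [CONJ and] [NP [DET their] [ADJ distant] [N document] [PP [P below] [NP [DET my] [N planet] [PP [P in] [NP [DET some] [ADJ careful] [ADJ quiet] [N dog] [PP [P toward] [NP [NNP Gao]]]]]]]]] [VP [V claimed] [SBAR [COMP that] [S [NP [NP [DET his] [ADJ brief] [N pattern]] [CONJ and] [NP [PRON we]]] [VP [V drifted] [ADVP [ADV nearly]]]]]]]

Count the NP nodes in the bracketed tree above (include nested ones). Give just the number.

9

The NP constituents are: [NP my bright clever orbit and their distant document below my planet in some careful quiet dog toward Gao]; [NP my bright clever orbit]; [NP their distant document below my planet in some careful quiet dog toward Gao]; [NP my planet in some careful quiet dog toward Gao]; [NP some careful quiet dog toward Gao]; [NP Gao] …. Total: 9.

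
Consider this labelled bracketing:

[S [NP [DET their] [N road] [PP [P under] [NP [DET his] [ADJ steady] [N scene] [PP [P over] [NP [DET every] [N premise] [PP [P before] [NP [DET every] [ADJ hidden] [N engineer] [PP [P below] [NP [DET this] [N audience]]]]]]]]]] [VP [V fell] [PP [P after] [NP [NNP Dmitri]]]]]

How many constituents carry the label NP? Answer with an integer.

6

The NP constituents are: [NP their road under his steady scene over every premise before every hidden engineer below this audience]; [NP his steady scene over every premise before every hidden engineer below this audience]; [NP every premise before every hidden engineer below this audience]; [NP every hidden engineer below this audience]; [NP this audience]; [NP Dmitri]. Total: 6.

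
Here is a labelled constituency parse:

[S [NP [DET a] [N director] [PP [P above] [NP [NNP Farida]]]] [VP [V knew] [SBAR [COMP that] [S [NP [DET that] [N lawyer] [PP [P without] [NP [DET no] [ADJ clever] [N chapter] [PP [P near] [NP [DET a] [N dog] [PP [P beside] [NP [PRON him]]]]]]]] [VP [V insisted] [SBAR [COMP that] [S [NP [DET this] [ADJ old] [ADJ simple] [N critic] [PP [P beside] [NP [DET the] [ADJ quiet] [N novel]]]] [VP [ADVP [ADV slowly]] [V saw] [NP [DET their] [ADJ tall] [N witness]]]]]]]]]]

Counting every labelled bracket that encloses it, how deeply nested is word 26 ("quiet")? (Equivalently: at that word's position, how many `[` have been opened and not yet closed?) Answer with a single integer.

11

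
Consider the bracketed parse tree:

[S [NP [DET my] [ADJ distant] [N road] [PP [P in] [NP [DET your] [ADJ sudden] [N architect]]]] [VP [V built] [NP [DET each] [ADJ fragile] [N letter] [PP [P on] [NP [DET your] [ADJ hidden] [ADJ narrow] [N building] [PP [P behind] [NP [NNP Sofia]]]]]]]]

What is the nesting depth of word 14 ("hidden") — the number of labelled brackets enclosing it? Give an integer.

Path from the root down to the word: S → VP → NP → PP → NP → ADJ. That is 6 enclosing brackets.

6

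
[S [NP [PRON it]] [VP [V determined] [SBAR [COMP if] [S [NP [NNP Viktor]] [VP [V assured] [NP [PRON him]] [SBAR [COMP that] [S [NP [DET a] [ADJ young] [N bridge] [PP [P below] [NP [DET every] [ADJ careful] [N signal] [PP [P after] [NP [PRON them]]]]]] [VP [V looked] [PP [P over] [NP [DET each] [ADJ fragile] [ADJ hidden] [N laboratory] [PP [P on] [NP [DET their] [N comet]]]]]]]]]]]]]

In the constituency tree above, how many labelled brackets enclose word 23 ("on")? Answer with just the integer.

12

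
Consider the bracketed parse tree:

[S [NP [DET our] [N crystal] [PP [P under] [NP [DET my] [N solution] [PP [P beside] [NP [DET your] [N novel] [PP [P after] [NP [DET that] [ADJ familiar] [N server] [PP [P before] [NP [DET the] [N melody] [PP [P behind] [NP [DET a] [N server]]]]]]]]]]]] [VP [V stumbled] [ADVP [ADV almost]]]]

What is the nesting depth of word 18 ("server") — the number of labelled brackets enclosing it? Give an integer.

13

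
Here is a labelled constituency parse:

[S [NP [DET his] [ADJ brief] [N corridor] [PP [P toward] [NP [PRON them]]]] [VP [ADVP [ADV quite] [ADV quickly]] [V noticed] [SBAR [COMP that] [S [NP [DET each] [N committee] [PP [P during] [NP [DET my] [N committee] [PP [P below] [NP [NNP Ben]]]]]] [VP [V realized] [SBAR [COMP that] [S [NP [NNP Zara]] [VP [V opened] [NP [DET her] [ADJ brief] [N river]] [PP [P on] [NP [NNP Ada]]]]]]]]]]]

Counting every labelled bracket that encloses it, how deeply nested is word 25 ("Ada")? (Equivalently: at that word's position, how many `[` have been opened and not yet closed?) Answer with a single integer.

11

The word sits inside NNP, which is inside NP, inside PP, inside VP, inside S, inside SBAR, inside VP, inside S, inside SBAR, inside VP, inside S — 11 brackets in all.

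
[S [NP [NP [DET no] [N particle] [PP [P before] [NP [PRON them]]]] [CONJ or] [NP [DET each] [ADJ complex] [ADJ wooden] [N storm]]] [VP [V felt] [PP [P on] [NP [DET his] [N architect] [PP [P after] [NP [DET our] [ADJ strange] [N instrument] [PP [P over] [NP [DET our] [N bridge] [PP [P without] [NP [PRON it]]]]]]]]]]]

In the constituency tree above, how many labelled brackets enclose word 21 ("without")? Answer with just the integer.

Path from the root down to the word: S → VP → PP → NP → PP → NP → PP → NP → PP → P. That is 10 enclosing brackets.

10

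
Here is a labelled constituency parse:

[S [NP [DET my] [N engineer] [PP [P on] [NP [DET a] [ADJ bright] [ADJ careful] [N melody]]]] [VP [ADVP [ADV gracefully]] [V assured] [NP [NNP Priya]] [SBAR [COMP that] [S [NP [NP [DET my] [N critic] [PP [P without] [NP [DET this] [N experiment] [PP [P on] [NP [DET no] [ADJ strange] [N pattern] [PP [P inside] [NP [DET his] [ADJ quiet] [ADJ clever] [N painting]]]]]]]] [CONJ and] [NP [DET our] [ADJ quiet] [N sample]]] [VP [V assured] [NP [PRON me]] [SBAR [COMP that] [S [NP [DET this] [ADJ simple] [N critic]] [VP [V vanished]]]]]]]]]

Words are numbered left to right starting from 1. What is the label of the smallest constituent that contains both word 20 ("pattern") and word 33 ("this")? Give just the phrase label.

S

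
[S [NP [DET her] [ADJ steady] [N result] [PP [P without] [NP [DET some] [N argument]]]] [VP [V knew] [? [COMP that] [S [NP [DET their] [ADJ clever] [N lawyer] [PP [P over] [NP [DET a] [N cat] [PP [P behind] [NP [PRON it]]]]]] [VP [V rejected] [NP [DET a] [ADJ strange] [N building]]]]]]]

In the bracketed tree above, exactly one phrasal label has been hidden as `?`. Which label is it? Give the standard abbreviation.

SBAR

Looking at what the `?` directly dominates — COMP 'that', S — this is a subordinate clause (SBAR).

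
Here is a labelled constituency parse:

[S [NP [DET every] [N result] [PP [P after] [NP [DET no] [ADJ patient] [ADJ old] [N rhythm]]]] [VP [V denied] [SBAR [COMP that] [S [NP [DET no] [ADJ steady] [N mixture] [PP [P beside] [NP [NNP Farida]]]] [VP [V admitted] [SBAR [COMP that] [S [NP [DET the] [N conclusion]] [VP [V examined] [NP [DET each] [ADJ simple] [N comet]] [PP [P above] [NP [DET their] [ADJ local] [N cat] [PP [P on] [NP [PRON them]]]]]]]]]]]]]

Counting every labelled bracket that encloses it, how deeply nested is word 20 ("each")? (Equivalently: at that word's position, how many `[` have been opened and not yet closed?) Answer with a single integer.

10

Path from the root down to the word: S → VP → SBAR → S → VP → SBAR → S → VP → NP → DET. That is 10 enclosing brackets.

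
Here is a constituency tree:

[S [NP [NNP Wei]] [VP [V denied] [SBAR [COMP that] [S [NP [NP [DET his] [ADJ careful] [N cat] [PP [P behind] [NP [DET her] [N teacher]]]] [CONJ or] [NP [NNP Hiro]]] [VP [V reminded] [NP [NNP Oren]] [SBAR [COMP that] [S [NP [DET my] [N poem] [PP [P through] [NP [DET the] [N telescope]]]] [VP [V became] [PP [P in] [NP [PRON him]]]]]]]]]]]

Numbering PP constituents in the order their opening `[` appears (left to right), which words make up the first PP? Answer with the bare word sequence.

behind her teacher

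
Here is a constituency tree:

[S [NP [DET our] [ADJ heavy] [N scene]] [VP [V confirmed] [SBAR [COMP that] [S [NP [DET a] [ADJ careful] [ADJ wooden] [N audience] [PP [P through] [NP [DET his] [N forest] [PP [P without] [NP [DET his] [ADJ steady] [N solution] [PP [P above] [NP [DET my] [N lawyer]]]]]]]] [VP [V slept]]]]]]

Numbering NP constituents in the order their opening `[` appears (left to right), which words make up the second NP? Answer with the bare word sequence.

a careful wooden audience through his forest without his steady solution above my lawyer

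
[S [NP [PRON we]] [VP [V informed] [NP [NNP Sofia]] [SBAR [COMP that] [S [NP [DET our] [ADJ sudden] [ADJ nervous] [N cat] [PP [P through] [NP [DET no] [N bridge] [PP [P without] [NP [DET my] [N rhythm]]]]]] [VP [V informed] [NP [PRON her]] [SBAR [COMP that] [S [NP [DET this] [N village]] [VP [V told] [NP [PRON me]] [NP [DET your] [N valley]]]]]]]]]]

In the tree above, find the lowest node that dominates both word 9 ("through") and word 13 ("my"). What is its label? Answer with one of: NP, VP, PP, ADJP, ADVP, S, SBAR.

PP

The smallest bracket enclosing both words is [PP through no bridge without my rhythm], so the label is PP.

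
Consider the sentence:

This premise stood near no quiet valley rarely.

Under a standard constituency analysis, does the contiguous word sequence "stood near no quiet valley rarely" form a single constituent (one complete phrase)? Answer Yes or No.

The sequence corresponds to a single VP node — the verb phrase "stood near no quiet valley rarely".

Yes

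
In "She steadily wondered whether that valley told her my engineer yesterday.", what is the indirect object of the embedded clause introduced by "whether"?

Within the embedded clause introduced by "whether", the indirect object of "told" is "her".

her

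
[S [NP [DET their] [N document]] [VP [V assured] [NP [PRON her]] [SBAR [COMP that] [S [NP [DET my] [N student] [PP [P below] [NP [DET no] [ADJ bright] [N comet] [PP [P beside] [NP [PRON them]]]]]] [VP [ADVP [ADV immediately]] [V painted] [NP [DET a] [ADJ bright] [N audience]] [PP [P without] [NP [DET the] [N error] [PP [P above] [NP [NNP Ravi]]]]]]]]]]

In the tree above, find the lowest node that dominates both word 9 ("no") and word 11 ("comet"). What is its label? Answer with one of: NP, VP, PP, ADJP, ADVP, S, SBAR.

NP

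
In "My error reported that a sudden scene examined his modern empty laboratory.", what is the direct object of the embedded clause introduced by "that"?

his modern empty laboratory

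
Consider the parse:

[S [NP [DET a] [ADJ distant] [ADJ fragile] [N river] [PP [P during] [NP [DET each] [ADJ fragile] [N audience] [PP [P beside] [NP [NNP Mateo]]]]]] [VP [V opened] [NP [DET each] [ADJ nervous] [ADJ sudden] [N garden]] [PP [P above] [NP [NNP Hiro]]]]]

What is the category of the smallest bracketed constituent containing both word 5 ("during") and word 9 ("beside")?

PP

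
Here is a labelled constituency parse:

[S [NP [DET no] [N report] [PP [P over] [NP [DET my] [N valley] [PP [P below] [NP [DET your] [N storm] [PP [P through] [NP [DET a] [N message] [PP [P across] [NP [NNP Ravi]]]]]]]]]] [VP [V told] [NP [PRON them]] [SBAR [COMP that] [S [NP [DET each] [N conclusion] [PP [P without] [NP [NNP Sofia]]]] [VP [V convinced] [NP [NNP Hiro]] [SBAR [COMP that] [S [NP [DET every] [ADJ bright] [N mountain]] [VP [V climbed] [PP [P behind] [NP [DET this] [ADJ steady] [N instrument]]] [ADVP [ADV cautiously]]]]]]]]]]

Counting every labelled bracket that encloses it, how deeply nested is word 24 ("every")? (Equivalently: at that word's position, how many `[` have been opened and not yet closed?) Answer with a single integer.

The word sits inside DET, which is inside NP, inside S, inside SBAR, inside VP, inside S, inside SBAR, inside VP, inside S — 9 brackets in all.

9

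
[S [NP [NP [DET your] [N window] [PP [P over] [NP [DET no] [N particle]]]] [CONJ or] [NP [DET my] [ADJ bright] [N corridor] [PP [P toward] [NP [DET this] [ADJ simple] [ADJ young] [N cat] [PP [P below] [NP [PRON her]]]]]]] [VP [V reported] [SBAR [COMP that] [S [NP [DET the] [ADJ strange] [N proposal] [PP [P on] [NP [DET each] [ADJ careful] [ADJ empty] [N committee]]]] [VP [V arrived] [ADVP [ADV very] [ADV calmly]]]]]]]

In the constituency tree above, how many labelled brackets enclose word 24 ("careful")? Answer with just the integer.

8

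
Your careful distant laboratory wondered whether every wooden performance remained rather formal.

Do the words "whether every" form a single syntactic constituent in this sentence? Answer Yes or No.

No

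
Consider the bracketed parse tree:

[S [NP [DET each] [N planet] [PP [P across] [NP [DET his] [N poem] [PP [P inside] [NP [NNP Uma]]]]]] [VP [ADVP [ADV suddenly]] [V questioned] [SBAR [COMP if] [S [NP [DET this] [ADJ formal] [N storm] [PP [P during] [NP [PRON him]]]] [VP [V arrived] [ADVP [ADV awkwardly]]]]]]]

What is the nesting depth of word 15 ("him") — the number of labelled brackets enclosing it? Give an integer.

8

Counting open brackets not yet closed at "him": [S [VP [SBAR [S [NP [PP [NP [PRON = 8.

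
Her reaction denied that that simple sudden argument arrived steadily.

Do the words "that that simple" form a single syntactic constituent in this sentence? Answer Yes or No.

No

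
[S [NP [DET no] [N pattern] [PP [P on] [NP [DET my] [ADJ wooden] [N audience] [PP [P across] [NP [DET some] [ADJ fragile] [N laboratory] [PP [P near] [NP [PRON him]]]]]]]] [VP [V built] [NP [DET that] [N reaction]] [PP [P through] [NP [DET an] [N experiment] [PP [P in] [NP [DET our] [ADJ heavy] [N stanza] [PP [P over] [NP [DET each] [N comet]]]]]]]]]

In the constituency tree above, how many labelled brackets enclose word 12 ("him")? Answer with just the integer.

9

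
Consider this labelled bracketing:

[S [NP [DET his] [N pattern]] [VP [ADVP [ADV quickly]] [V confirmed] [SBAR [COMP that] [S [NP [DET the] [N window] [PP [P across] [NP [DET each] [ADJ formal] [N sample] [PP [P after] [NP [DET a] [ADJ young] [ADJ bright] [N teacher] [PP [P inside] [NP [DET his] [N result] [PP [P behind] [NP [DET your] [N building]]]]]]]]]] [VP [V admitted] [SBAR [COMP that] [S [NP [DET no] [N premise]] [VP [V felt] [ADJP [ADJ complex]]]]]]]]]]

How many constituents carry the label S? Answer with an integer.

3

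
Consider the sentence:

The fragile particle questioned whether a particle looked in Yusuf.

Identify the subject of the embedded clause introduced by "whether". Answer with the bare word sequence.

a particle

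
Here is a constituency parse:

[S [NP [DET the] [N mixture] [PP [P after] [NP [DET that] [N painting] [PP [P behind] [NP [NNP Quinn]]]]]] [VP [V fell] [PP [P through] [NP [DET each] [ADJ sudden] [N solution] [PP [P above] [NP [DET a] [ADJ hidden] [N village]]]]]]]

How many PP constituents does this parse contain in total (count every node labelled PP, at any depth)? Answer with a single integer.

The PP constituents are: [PP after that painting behind Quinn]; [PP behind Quinn]; [PP through each sudden solution above a hidden village]; [PP above a hidden village]. Total: 4.

4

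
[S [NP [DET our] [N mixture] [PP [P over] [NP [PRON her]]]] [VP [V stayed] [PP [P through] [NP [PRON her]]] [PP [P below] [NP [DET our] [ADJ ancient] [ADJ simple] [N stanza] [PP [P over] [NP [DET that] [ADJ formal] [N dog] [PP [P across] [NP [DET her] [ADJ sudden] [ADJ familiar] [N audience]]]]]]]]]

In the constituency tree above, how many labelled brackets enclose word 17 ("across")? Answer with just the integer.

8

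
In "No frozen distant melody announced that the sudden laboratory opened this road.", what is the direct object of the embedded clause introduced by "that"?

this road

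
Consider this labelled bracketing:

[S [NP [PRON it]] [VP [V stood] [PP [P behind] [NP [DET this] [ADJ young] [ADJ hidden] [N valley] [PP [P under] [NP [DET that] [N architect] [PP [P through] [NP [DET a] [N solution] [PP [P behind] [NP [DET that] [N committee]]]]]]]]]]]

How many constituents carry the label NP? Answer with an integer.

5

The NP constituents are: [NP it]; [NP this young hidden valley under that architect through a solution behind that committee]; [NP that architect through a solution behind that committee]; [NP a solution behind that committee]; [NP that committee]. Total: 5.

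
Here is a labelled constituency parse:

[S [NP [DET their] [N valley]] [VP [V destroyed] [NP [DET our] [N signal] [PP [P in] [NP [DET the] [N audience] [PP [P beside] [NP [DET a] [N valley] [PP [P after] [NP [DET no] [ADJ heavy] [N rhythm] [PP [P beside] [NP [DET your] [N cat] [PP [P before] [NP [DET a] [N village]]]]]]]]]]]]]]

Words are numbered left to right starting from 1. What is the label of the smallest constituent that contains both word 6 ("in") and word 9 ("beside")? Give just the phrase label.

PP

Word 6 lies under S → VP → NP → PP → P; word 9 lies under S → VP → NP → PP → NP → PP → P. The lowest shared node is the PP.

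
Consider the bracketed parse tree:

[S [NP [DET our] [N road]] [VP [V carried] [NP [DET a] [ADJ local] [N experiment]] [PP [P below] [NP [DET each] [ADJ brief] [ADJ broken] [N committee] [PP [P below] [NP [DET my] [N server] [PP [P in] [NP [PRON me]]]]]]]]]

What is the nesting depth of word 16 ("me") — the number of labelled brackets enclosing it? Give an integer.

Counting open brackets not yet closed at "me": [S [VP [PP [NP [PP [NP [PP [NP [PRON = 9.

9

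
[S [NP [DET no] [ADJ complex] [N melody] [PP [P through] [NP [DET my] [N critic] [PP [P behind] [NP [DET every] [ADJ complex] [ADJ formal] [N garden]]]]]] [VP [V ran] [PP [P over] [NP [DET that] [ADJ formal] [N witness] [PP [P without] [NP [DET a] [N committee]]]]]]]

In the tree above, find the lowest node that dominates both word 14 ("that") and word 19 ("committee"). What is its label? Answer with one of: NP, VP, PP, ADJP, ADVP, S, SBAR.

Both words fall inside [NP that formal witness without a committee] (words 14–19), and no smaller constituent contains them both. Label: NP.

NP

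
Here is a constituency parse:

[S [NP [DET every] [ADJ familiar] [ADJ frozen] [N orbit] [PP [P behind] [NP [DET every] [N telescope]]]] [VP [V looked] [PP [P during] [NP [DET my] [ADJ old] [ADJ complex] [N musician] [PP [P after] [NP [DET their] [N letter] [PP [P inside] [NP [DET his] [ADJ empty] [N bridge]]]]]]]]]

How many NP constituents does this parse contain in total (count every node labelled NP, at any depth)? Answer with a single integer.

5

The NP constituents are: [NP every familiar frozen orbit behind every telescope]; [NP every telescope]; [NP my old complex musician after their letter inside his empty bridge]; [NP their letter inside his empty bridge]; [NP his empty bridge]. Total: 5.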